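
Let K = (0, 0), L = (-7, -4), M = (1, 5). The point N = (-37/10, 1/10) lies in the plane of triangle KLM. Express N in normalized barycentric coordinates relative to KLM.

(-1/10, 3/5, 1/2)

Signed area of the reference triangle: [KLM] = ½·(0·(-4−5) + (-7)·(5−0) + 1·(0−(-4))) = ½·(0 − 35 + 4) = -31/2.
[NLM] = ½·((-37/10)·(-4−5) + (-7)·(5−(1/10)) + 1·(1/10−(-4))) = ½·(333/10 − 343/10 + 41/10) = 31/20, so the K-coordinate is (31/20)/(-31/2) = -1/10.
[KNM] = ½·(0·(1/10−5) + (-37/10)·(5−0) + 1·(0−(1/10))) = ½·(0 − 37/2 − 1/10) = -93/10, so the L-coordinate is 3/5.
[KLN] = ½·(0·(-4−(1/10)) + (-7)·(1/10−0) + (-37/10)·(0−(-4))) = ½·(0 − 7/10 − 74/5) = -31/4, so the M-coordinate is 1/2.
Check: -1/10 + 3/5 + 1/2 = 1.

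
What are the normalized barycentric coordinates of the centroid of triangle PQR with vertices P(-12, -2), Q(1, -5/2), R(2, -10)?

The centroid is the average of the vertices, so each weight is 1/3.

(1/3, 1/3, 1/3)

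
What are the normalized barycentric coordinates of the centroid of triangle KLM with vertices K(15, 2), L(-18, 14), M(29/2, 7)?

(1/3, 1/3, 1/3)

The centroid is the average of the vertices, so each weight is 1/3.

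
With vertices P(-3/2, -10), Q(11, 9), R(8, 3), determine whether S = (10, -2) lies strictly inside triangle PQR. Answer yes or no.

no

Barycentric coordinates of S: (-3/2, -49/12, 79/12).
The three coordinates are negative, negative, positive; a point is interior exactly when all three are positive.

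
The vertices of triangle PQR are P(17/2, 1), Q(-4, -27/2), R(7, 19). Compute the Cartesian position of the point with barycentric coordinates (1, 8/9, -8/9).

S = 1·P + (8/9)·Q + (-8/9)·R.
x-coordinate: 1·(17/2) + (8/9)·(-4) + (-8/9)·7 = -23/18.
y-coordinate: 1·1 + (8/9)·(-27/2) + (-8/9)·19 = -251/9.

(-23/18, -251/9)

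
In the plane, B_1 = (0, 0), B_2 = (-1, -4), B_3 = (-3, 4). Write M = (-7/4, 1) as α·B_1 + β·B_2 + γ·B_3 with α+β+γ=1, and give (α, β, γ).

Signed area of the reference triangle: [B_1B_2B_3] = ½·(0·(-4−4) + (-1)·(4−0) + (-3)·(0−(-4))) = ½·(0 − 4 − 12) = -8.
[MB_2B_3] = ½·((-7/4)·(-4−4) + (-1)·(4−1) + (-3)·(1−(-4))) = ½·(14 − 3 − 15) = -2, so the B_1-coordinate is (-2)/(-8) = 1/4.
[B_1MB_3] = ½·(0·(1−4) + (-7/4)·(4−0) + (-3)·(0−1)) = ½·(0 − 7 + 3) = -2, so the B_2-coordinate is 1/4.
[B_1B_2M] = ½·(0·(-4−1) + (-1)·(1−0) + (-7/4)·(0−(-4))) = ½·(0 − 1 − 7) = -4, so the B_3-coordinate is 1/2.
Check: 1/4 + 1/4 + 1/2 = 1.

(1/4, 1/4, 1/2)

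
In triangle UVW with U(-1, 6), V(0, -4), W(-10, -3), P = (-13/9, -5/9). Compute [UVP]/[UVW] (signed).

[UVW] = ½·((-1)·(-4−(-3)) + 0·(-3−6) + (-10)·(6−(-4))) = ½·(1 + 0 − 100) = -99/2.
[UVP] = ½·((-1)·(-4−(-5/9)) + 0·(-5/9−6) + (-13/9)·(6−(-4))) = ½·(31/9 + 0 − 130/9) = -11/2, so the ratio is (-11/2)/(-99/2) = 1/9.

1/9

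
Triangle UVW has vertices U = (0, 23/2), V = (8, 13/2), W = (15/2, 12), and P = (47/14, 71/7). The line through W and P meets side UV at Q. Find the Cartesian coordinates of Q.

Barycentric coordinates of P with respect to UVW: (4/7, 2/7, 1/7).
On side UV the W-coordinate is zero; dropping P's W-weight 1/7 and renormalizing the remaining 4/7 : 2/7 gives weights 2/3, 1/3 on U, V.
Q = (2/3)·(0, 23/2) + (1/3)·(8, 13/2) = (8/3, 59/6).

(8/3, 59/6)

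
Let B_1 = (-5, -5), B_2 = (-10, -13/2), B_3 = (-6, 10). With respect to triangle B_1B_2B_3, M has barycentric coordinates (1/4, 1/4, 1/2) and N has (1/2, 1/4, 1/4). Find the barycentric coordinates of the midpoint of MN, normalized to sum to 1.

(3/8, 1/4, 3/8)

Since both coordinate triples sum to 1, the midpoint's barycentrics are the componentwise average.
(1/4+1/2)/2 = 3/8; similarly 1/4 and 3/8.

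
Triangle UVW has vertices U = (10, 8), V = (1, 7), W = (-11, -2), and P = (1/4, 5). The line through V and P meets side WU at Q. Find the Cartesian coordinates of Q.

Barycentric coordinates of P with respect to UVW: (1/4, 1/2, 1/4).
On side WU the V-coordinate is zero; dropping P's V-weight 1/2 and renormalizing the remaining 1/4 : 1/4 gives weights 1/2, 1/2 on W, U.
Q = (1/2)·(-11, -2) + (1/2)·(10, 8) = (-1/2, 3).

(-1/2, 3)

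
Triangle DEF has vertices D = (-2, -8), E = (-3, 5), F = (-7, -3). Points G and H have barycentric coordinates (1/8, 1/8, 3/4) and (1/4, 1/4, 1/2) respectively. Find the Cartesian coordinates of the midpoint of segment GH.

(-85/16, -39/16)

Barycentric coordinates of the midpoint are the average: (3/16, 3/16, 5/8).
Converting: (3/16)·D + (3/16)·E + (5/8)·F = (-85/16, -39/16).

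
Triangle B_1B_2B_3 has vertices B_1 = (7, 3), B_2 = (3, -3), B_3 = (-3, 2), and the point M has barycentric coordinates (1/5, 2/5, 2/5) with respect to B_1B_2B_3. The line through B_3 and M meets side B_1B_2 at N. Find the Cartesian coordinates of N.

Line B_3M meets B_1B_2 where the B_3-coordinate vanishes; zeroing M's B_3-weight and renormalizing leaves B_1, B_2-weights 1/5 : 2/5 → (1/3, 2/3).
So N = (1/3)·B_1 + (2/3)·B_2 = (13/3, -1).

(13/3, -1)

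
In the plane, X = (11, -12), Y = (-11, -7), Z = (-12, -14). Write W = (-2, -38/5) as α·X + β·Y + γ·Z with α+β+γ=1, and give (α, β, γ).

Signed area of the reference triangle: [XYZ] = ½·(11·(-7−(-14)) + (-11)·(-14−(-12)) + (-12)·(-12−(-7))) = ½·(77 + 22 + 60) = 159/2.
[WYZ] = ½·((-2)·(-7−(-14)) + (-11)·(-14−(-38/5)) + (-12)·(-38/5−(-7))) = ½·(-14 + 352/5 + 36/5) = 159/5, so the X-coordinate is (159/5)/(159/2) = 2/5.
[XWZ] = ½·(11·(-38/5−(-14)) + (-2)·(-14−(-12)) + (-12)·(-12−(-38/5))) = ½·(352/5 + 4 + 264/5) = 318/5, so the Y-coordinate is 4/5.
[XYW] = ½·(11·(-7−(-38/5)) + (-11)·(-38/5−(-12)) + (-2)·(-12−(-7))) = ½·(33/5 − 242/5 + 10) = -159/10, so the Z-coordinate is -1/5.
Check: 2/5 + 4/5 − 1/5 = 1.

(2/5, 4/5, -1/5)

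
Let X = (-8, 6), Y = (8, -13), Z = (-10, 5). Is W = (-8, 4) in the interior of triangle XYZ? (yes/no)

yes

Barycentric coordinates of W: (1/3, 2/27, 16/27).
The three coordinates are positive, positive, positive; a point is interior exactly when all three are positive.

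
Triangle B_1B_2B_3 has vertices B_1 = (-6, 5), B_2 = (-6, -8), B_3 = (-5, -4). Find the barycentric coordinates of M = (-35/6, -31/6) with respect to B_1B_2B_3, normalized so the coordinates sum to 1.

Signed area of the reference triangle: [B_1B_2B_3] = ½·((-6)·(-8−(-4)) + (-6)·(-4−5) + (-5)·(5−(-8))) = ½·(24 + 54 − 65) = 13/2.
[MB_2B_3] = ½·((-35/6)·(-8−(-4)) + (-6)·(-4−(-31/6)) + (-5)·(-31/6−(-8))) = ½·(70/3 − 7 − 85/6) = 13/12, so the B_1-coordinate is (13/12)/(13/2) = 1/6.
[B_1MB_3] = ½·((-6)·(-31/6−(-4)) + (-35/6)·(-4−5) + (-5)·(5−(-31/6))) = ½·(7 + 105/2 − 305/6) = 13/3, so the B_2-coordinate is 2/3.
[B_1B_2M] = ½·((-6)·(-8−(-31/6)) + (-6)·(-31/6−5) + (-35/6)·(5−(-8))) = ½·(17 + 61 − 455/6) = 13/12, so the B_3-coordinate is 1/6.
Check: 1/6 + 2/3 + 1/6 = 1.

(1/6, 2/3, 1/6)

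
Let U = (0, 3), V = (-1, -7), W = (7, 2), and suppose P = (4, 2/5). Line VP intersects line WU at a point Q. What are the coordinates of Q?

Barycentric coordinates of P with respect to UVW: (1/5, 1/5, 3/5).
On side WU the V-coordinate is zero; dropping P's V-weight 1/5 and renormalizing the remaining 3/5 : 1/5 gives weights 3/4, 1/4 on W, U.
Q = (3/4)·(7, 2) + (1/4)·(0, 3) = (21/4, 9/4).

(21/4, 9/4)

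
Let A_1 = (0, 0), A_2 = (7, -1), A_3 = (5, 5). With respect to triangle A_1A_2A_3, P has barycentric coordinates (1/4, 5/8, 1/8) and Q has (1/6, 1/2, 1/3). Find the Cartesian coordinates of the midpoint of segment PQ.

(61/12, 7/12)

Barycentric coordinates of the midpoint are the average: (5/24, 9/16, 11/48).
Converting: (5/24)·A_1 + (9/16)·A_2 + (11/48)·A_3 = (61/12, 7/12).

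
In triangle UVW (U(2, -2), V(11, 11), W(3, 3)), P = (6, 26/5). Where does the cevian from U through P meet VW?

Barycentric coordinates of P with respect to UVW: (1/5, 2/5, 2/5).
On side VW the U-coordinate is zero; dropping P's U-weight 1/5 and renormalizing the remaining 2/5 : 2/5 gives weights 1/2, 1/2 on V, W.
Q = (1/2)·(11, 11) + (1/2)·(3, 3) = (7, 7).

(7, 7)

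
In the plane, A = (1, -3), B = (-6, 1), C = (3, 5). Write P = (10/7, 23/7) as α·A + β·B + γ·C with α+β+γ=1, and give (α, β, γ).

(1/7, 1/7, 5/7)

Signed area of the reference triangle: [ABC] = ½·(1·(1−5) + (-6)·(5−(-3)) + 3·(-3−1)) = ½·(-4 − 48 − 12) = -32.
[PBC] = ½·((10/7)·(1−5) + (-6)·(5−(23/7)) + 3·(23/7−1)) = ½·(-40/7 − 72/7 + 48/7) = -32/7, so the A-coordinate is (-32/7)/(-32) = 1/7.
[APC] = ½·(1·(23/7−5) + (10/7)·(5−(-3)) + 3·(-3−(23/7))) = ½·(-12/7 + 80/7 − 132/7) = -32/7, so the B-coordinate is 1/7.
[ABP] = ½·(1·(1−(23/7)) + (-6)·(23/7−(-3)) + (10/7)·(-3−1)) = ½·(-16/7 − 264/7 − 40/7) = -160/7, so the C-coordinate is 5/7.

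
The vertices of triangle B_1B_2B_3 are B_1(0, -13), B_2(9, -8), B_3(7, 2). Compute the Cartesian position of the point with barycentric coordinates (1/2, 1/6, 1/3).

(23/6, -43/6)

M = (1/2)·B_1 + (1/6)·B_2 + (1/3)·B_3.
x-coordinate: (1/2)·0 + (1/6)·9 + (1/3)·7 = 23/6.
y-coordinate: (1/2)·(-13) + (1/6)·(-8) + (1/3)·2 = -43/6.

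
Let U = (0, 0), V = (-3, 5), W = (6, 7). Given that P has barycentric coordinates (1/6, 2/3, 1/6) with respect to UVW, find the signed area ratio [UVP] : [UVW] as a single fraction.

The signed ratio [UVP]/[UVW] equals the barycentric coordinate of P at vertex W, which is 1/6.

1/6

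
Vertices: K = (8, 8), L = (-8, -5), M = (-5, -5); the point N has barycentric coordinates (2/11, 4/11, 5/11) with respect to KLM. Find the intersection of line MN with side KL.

(-8/3, -2/3)

Line MN meets KL where the M-coordinate vanishes; zeroing N's M-weight and renormalizing leaves K, L-weights 2/11 : 4/11 → (1/3, 2/3).
So J = (1/3)·K + (2/3)·L = (-8/3, -2/3).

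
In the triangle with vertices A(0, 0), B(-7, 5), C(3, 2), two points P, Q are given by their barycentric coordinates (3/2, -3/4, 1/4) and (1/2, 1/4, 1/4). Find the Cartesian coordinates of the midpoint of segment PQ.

Barycentric coordinates of the midpoint are the average: (1, -1/4, 1/4).
Converting: 1·A + (-1/4)·B + (1/4)·C = (5/2, -3/4).

(5/2, -3/4)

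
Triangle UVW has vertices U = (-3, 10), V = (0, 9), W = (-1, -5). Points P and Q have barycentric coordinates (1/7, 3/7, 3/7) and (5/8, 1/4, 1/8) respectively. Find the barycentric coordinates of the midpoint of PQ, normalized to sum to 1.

(43/112, 19/56, 31/112)

Since both coordinate triples sum to 1, the midpoint's barycentrics are the componentwise average.
(1/7+5/8)/2 = 43/112; similarly 19/56 and 31/112.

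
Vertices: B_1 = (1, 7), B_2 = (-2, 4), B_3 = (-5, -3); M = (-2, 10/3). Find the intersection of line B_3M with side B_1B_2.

(-7/5, 23/5)

Barycentric coordinates of M with respect to B_1B_2B_3: (1/6, 2/3, 1/6).
On side B_1B_2 the B_3-coordinate is zero; dropping M's B_3-weight 1/6 and renormalizing the remaining 1/6 : 2/3 gives weights 1/5, 4/5 on B_1, B_2.
N = (1/5)·(1, 7) + (4/5)·(-2, 4) = (-7/5, 23/5).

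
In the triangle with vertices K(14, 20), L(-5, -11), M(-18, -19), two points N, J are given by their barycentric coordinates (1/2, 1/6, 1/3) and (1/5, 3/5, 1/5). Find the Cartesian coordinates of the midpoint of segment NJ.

(-109/60, -137/60)

Barycentric coordinates of the midpoint are the average: (7/20, 23/60, 4/15).
Converting: (7/20)·K + (23/60)·L + (4/15)·M = (-109/60, -137/60).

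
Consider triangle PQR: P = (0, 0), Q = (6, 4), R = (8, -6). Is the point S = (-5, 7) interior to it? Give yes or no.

no

Barycentric coordinates of S: (26/17, 13/34, -31/34).
The three coordinates are positive, positive, negative; a point is interior exactly when all three are positive.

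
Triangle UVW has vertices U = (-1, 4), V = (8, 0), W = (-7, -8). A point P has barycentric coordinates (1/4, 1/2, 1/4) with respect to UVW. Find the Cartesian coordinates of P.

P = (1/4)·U + (1/2)·V + (1/4)·W.
x-coordinate: (1/4)·(-1) + (1/2)·8 + (1/4)·(-7) = 2.
y-coordinate: (1/4)·4 + (1/2)·0 + (1/4)·(-8) = -1.

(2, -1)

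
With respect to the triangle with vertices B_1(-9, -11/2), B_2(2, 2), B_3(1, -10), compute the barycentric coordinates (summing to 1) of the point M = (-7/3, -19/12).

(7/18, 5/9, 1/18)

Signed area of the reference triangle: [B_1B_2B_3] = ½·((-9)·(2−(-10)) + 2·(-10−(-11/2)) + 1·(-11/2−2)) = ½·(-108 − 9 − 15/2) = -249/4.
[MB_2B_3] = ½·((-7/3)·(2−(-10)) + 2·(-10−(-19/12)) + 1·(-19/12−2)) = ½·(-28 − 101/6 − 43/12) = -581/24, so the B_1-coordinate is (-581/24)/(-249/4) = 7/18.
[B_1MB_3] = ½·((-9)·(-19/12−(-10)) + (-7/3)·(-10−(-11/2)) + 1·(-11/2−(-19/12))) = ½·(-303/4 + 21/2 − 47/12) = -415/12, so the B_2-coordinate is 5/9.
[B_1B_2M] = ½·((-9)·(2−(-19/12)) + 2·(-19/12−(-11/2)) + (-7/3)·(-11/2−2)) = ½·(-129/4 + 47/6 + 35/2) = -83/24, so the B_3-coordinate is 1/18.
Check: 7/18 + 5/9 + 1/18 = 1.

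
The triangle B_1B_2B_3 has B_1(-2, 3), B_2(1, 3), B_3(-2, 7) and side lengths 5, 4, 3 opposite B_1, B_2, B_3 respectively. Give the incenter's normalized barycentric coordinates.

(5/12, 1/3, 1/4)

The incenter has barycentric coordinates proportional to the opposite side lengths: (5 : 4 : 3).
Normalizing by 5+4+3 = 12 gives (5/12, 1/3, 1/4).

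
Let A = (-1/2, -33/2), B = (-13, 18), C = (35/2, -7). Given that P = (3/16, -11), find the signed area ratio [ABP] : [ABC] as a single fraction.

[ABC] = ½·((-1/2)·(18−(-7)) + (-13)·(-7−(-33/2)) + (35/2)·(-33/2−18)) = ½·(-25/2 − 247/2 − 2415/4) = -2959/8.
[ABP] = ½·((-1/2)·(18−(-11)) + (-13)·(-11−(-33/2)) + (3/16)·(-33/2−18)) = ½·(-29/2 − 143/2 − 207/32) = -2959/64, so the ratio is (-2959/64)/(-2959/8) = 1/8.

1/8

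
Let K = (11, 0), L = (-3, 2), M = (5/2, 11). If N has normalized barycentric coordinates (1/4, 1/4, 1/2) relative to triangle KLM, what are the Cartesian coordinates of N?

(13/4, 6)

N = (1/4)·K + (1/4)·L + (1/2)·M.
x-coordinate: (1/4)·11 + (1/4)·(-3) + (1/2)·(5/2) = 13/4.
y-coordinate: (1/4)·0 + (1/4)·2 + (1/2)·11 = 6.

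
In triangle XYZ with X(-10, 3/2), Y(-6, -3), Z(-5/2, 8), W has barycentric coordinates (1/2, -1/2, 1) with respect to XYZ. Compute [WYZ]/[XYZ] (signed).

1/2

The signed ratio [WYZ]/[XYZ] equals the barycentric coordinate of W at vertex X, which is 1/2.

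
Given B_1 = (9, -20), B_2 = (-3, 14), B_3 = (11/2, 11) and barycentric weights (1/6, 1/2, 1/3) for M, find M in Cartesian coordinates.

(11/6, 22/3)

M = (1/6)·B_1 + (1/2)·B_2 + (1/3)·B_3.
x-coordinate: (1/6)·9 + (1/2)·(-3) + (1/3)·(11/2) = 11/6.
y-coordinate: (1/6)·(-20) + (1/2)·14 + (1/3)·11 = 22/3.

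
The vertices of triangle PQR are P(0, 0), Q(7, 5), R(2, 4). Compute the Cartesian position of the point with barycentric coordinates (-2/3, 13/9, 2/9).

S = (-2/3)·P + (13/9)·Q + (2/9)·R.
x-coordinate: (-2/3)·0 + (13/9)·7 + (2/9)·2 = 95/9.
y-coordinate: (-2/3)·0 + (13/9)·5 + (2/9)·4 = 73/9.

(95/9, 73/9)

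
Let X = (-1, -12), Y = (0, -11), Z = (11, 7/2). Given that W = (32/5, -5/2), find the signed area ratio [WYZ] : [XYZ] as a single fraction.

1/5

[XYZ] = ½·((-1)·(-11−(7/2)) + 0·(7/2−(-12)) + 11·(-12−(-11))) = ½·(29/2 + 0 − 11) = 7/4.
[WYZ] = ½·((32/5)·(-11−(7/2)) + 0·(7/2−(-5/2)) + 11·(-5/2−(-11))) = ½·(-464/5 + 0 + 187/2) = 7/20, so the ratio is (7/20)/(7/4) = 1/5.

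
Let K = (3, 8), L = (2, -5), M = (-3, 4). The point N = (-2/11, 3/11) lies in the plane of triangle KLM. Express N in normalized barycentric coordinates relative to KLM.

(1/11, 5/11, 5/11)

Signed area of the reference triangle: [KLM] = ½·(3·(-5−4) + 2·(4−8) + (-3)·(8−(-5))) = ½·(-27 − 8 − 39) = -37.
[NLM] = ½·((-2/11)·(-5−4) + 2·(4−(3/11)) + (-3)·(3/11−(-5))) = ½·(18/11 + 82/11 − 174/11) = -37/11, so the K-coordinate is (-37/11)/(-37) = 1/11.
[KNM] = ½·(3·(3/11−4) + (-2/11)·(4−8) + (-3)·(8−(3/11))) = ½·(-123/11 + 8/11 − 255/11) = -185/11, so the L-coordinate is 5/11.
[KLN] = ½·(3·(-5−(3/11)) + 2·(3/11−8) + (-2/11)·(8−(-5))) = ½·(-174/11 − 170/11 − 26/11) = -185/11, so the M-coordinate is 5/11.
Check: 1/11 + 5/11 + 5/11 = 1.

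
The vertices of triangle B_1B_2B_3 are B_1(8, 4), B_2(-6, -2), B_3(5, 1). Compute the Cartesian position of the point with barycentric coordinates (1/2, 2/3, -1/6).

(-5/6, 1/2)

M = (1/2)·B_1 + (2/3)·B_2 + (-1/6)·B_3.
x-coordinate: (1/2)·8 + (2/3)·(-6) + (-1/6)·5 = -5/6.
y-coordinate: (1/2)·4 + (2/3)·(-2) + (-1/6)·1 = 1/2.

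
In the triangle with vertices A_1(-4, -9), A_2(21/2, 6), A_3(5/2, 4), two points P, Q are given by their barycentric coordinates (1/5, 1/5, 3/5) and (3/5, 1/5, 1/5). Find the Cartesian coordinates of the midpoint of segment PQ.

(3/2, -4/5)

Barycentric coordinates of the midpoint are the average: (2/5, 1/5, 2/5).
Converting: (2/5)·A_1 + (1/5)·A_2 + (2/5)·A_3 = (3/2, -4/5).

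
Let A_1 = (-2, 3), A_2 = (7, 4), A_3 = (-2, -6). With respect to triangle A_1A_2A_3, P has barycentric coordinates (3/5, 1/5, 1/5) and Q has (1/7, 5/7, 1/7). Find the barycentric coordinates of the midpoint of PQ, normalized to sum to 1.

Since both coordinate triples sum to 1, the midpoint's barycentrics are the componentwise average.
(3/5+1/7)/2 = 13/35; similarly 16/35 and 6/35.

(13/35, 16/35, 6/35)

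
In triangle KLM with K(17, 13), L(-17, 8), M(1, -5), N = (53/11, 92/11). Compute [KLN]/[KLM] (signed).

2/11

[KLM] = ½·(17·(8−(-5)) + (-17)·(-5−13) + 1·(13−8)) = ½·(221 + 306 + 5) = 266.
[KLN] = ½·(17·(8−(92/11)) + (-17)·(92/11−13) + (53/11)·(13−8)) = ½·(-68/11 + 867/11 + 265/11) = 532/11, so the ratio is (532/11)/266 = 2/11.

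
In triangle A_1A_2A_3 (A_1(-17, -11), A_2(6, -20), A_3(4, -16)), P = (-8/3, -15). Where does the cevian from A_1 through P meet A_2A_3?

Barycentric coordinates of P with respect to A_1A_2A_3: (1/3, 1/6, 1/2).
On side A_2A_3 the A_1-coordinate is zero; dropping P's A_1-weight 1/3 and renormalizing the remaining 1/6 : 1/2 gives weights 1/4, 3/4 on A_2, A_3.
Q = (1/4)·(6, -20) + (3/4)·(4, -16) = (9/2, -17).

(9/2, -17)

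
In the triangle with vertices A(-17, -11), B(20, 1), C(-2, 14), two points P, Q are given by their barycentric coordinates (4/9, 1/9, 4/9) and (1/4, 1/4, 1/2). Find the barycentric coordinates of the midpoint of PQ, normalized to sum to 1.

Since both coordinate triples sum to 1, the midpoint's barycentrics are the componentwise average.
(4/9+1/4)/2 = 25/72; similarly 13/72 and 17/36.

(25/72, 13/72, 17/36)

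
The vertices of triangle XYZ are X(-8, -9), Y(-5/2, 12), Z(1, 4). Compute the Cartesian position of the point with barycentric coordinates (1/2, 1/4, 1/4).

W = (1/2)·X + (1/4)·Y + (1/4)·Z.
x-coordinate: (1/2)·(-8) + (1/4)·(-5/2) + (1/4)·1 = -35/8.
y-coordinate: (1/2)·(-9) + (1/4)·12 + (1/4)·4 = -1/2.

(-35/8, -1/2)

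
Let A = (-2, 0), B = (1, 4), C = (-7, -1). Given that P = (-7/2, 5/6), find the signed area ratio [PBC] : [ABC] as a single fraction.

1/6

[ABC] = ½·((-2)·(4−(-1)) + 1·(-1−0) + (-7)·(0−4)) = ½·(-10 − 1 + 28) = 17/2.
[PBC] = ½·((-7/2)·(4−(-1)) + 1·(-1−(5/6)) + (-7)·(5/6−4)) = ½·(-35/2 − 11/6 + 133/6) = 17/12, so the ratio is (17/12)/(17/2) = 1/6.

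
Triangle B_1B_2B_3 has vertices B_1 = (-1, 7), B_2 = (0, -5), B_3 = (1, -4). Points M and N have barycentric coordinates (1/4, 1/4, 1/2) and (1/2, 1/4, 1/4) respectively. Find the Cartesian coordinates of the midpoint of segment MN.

Barycentric coordinates of the midpoint are the average: (3/8, 1/4, 3/8).
Converting: (3/8)·B_1 + (1/4)·B_2 + (3/8)·B_3 = (0, -1/8).

(0, -1/8)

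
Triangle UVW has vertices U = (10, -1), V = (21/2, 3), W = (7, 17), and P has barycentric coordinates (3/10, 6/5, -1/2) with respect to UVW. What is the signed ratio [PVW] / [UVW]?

The signed ratio [PVW]/[UVW] equals the barycentric coordinate of P at vertex U, which is 3/10.

3/10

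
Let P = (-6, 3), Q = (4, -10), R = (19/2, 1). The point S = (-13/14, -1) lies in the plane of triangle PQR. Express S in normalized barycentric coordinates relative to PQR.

Signed area of the reference triangle: [PQR] = ½·((-6)·(-10−1) + 4·(1−3) + (19/2)·(3−(-10))) = ½·(66 − 8 + 247/2) = 363/4.
[SQR] = ½·((-13/14)·(-10−1) + 4·(1−(-1)) + (19/2)·(-1−(-10))) = ½·(143/14 + 8 + 171/2) = 363/7, so the P-coordinate is (363/7)/(363/4) = 4/7.
[PSR] = ½·((-6)·(-1−1) + (-13/14)·(1−3) + (19/2)·(3−(-1))) = ½·(12 + 13/7 + 38) = 363/14, so the Q-coordinate is 2/7.
[PQS] = ½·((-6)·(-10−(-1)) + 4·(-1−3) + (-13/14)·(3−(-10))) = ½·(54 − 16 − 169/14) = 363/28, so the R-coordinate is 1/7.
Check: 4/7 + 2/7 + 1/7 = 1.

(4/7, 2/7, 1/7)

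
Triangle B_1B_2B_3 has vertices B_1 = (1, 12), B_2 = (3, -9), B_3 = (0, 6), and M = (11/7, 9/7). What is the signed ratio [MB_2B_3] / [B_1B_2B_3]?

2/7

[B_1B_2B_3] = ½·(1·(-9−6) + 3·(6−12) + 0·(12−(-9))) = ½·(-15 − 18 + 0) = -33/2.
[MB_2B_3] = ½·((11/7)·(-9−6) + 3·(6−(9/7)) + 0·(9/7−(-9))) = ½·(-165/7 + 99/7 + 0) = -33/7, so the ratio is (-33/7)/(-33/2) = 2/7.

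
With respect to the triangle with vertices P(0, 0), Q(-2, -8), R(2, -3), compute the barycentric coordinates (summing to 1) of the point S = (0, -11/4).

(1/2, 1/4, 1/4)

Signed area of the reference triangle: [PQR] = ½·(0·(-8−(-3)) + (-2)·(-3−0) + 2·(0−(-8))) = ½·(0 + 6 + 16) = 11.
[SQR] = ½·(0·(-8−(-3)) + (-2)·(-3−(-11/4)) + 2·(-11/4−(-8))) = ½·(0 + 1/2 + 21/2) = 11/2, so the P-coordinate is (11/2)/11 = 1/2.
[PSR] = ½·(0·(-11/4−(-3)) + 0·(-3−0) + 2·(0−(-11/4))) = ½·(0 + 0 + 11/2) = 11/4, so the Q-coordinate is 1/4.
[PQS] = ½·(0·(-8−(-11/4)) + (-2)·(-11/4−0) + 0·(0−(-8))) = ½·(0 + 11/2 + 0) = 11/4, so the R-coordinate is 1/4.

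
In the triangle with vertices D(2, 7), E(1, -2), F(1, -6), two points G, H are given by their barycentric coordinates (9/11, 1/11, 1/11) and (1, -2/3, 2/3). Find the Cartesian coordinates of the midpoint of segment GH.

(21/11, 14/3)

Barycentric coordinates of the midpoint are the average: (10/11, -19/66, 25/66).
Converting: (10/11)·D + (-19/66)·E + (25/66)·F = (21/11, 14/3).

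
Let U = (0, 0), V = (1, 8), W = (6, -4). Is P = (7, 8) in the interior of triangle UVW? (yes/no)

Barycentric coordinates of P: (-18/13, 19/13, 12/13).
The three coordinates are negative, positive, positive; a point is interior exactly when all three are positive.

no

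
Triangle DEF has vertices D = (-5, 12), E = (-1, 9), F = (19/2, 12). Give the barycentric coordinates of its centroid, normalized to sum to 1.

The centroid is the average of the vertices, so each weight is 1/3.

(1/3, 1/3, 1/3)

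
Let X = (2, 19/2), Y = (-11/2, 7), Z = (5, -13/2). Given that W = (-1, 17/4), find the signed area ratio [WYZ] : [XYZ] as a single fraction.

1/4

[XYZ] = ½·(2·(7−(-13/2)) + (-11/2)·(-13/2−(19/2)) + 5·(19/2−7)) = ½·(27 + 88 + 25/2) = 255/4.
[WYZ] = ½·((-1)·(7−(-13/2)) + (-11/2)·(-13/2−(17/4)) + 5·(17/4−7)) = ½·(-27/2 + 473/8 − 55/4) = 255/16, so the ratio is (255/16)/(255/4) = 1/4.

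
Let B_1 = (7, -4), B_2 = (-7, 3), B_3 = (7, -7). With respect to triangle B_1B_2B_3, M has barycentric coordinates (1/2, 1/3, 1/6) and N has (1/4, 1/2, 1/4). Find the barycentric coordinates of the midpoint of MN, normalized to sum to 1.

(3/8, 5/12, 5/24)

Since both coordinate triples sum to 1, the midpoint's barycentrics are the componentwise average.
(1/2+1/4)/2 = 3/8; similarly 5/12 and 5/24.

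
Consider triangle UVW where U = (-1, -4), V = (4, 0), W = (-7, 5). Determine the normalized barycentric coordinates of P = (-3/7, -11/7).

(4/7, 2/7, 1/7)

Signed area of the reference triangle: [UVW] = ½·((-1)·(0−5) + 4·(5−(-4)) + (-7)·(-4−0)) = ½·(5 + 36 + 28) = 69/2.
[PVW] = ½·((-3/7)·(0−5) + 4·(5−(-11/7)) + (-7)·(-11/7−0)) = ½·(15/7 + 184/7 + 11) = 138/7, so the U-coordinate is (138/7)/(69/2) = 4/7.
[UPW] = ½·((-1)·(-11/7−5) + (-3/7)·(5−(-4)) + (-7)·(-4−(-11/7))) = ½·(46/7 − 27/7 + 17) = 69/7, so the V-coordinate is 2/7.
[UVP] = ½·((-1)·(0−(-11/7)) + 4·(-11/7−(-4)) + (-3/7)·(-4−0)) = ½·(-11/7 + 68/7 + 12/7) = 69/14, so the W-coordinate is 1/7.
Check: 4/7 + 2/7 + 1/7 = 1.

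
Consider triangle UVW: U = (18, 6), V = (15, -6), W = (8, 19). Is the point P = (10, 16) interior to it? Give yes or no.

Barycentric coordinates of P: (29/159, 4/159, 42/53).
The three coordinates are positive, positive, positive; a point is interior exactly when all three are positive.

yes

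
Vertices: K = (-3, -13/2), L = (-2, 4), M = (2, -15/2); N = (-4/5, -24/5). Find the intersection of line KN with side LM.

Barycentric coordinates of N with respect to KLM: (2/5, 1/5, 2/5).
On side LM the K-coordinate is zero; dropping N's K-weight 2/5 and renormalizing the remaining 1/5 : 2/5 gives weights 1/3, 2/3 on L, M.
J = (1/3)·(-2, 4) + (2/3)·(2, -15/2) = (2/3, -11/3).

(2/3, -11/3)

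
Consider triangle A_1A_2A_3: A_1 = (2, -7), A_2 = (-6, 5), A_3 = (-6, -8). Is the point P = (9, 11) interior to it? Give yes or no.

no

Barycentric coordinates of P: (15/8, 137/104, -57/26).
The three coordinates are positive, positive, negative; a point is interior exactly when all three are positive.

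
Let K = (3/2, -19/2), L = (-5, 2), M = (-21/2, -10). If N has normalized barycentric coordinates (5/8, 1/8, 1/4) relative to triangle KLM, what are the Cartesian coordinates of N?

(-37/16, -131/16)

N = (5/8)·K + (1/8)·L + (1/4)·M.
x-coordinate: (5/8)·(3/2) + (1/8)·(-5) + (1/4)·(-21/2) = -37/16.
y-coordinate: (5/8)·(-19/2) + (1/8)·2 + (1/4)·(-10) = -131/16.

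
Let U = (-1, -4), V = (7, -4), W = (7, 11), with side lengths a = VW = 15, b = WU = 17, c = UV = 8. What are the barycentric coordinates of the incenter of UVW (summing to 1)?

The incenter has barycentric coordinates proportional to the opposite side lengths: (15 : 17 : 8).
Normalizing by 15+17+8 = 40 gives (3/8, 17/40, 1/5).

(3/8, 17/40, 1/5)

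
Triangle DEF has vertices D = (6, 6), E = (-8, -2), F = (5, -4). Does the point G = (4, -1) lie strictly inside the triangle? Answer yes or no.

Barycentric coordinates of G: (37/132, 13/132, 41/66).
The three coordinates are positive, positive, positive; a point is interior exactly when all three are positive.

yes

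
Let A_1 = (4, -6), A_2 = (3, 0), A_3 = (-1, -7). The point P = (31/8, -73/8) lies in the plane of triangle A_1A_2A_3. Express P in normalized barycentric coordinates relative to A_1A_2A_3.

Signed area of the reference triangle: [A_1A_2A_3] = ½·(4·(0−(-7)) + 3·(-7−(-6)) + (-1)·(-6−0)) = ½·(28 − 3 + 6) = 31/2.
[PA_2A_3] = ½·((31/8)·(0−(-7)) + 3·(-7−(-73/8)) + (-1)·(-73/8−0)) = ½·(217/8 + 51/8 + 73/8) = 341/16, so the A_1-coordinate is (341/16)/(31/2) = 11/8.
[A_1PA_3] = ½·(4·(-73/8−(-7)) + (31/8)·(-7−(-6)) + (-1)·(-6−(-73/8))) = ½·(-17/2 − 31/8 − 25/8) = -31/4, so the A_2-coordinate is -1/2.
[A_1A_2P] = ½·(4·(0−(-73/8)) + 3·(-73/8−(-6)) + (31/8)·(-6−0)) = ½·(73/2 − 75/8 − 93/4) = 31/16, so the A_3-coordinate is 1/8.
Check: 11/8 − 1/2 + 1/8 = 1.

(11/8, -1/2, 1/8)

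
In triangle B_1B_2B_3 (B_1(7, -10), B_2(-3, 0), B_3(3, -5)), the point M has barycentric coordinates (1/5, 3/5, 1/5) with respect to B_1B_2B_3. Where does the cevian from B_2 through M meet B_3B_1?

(5, -15/2)

Line B_2M meets B_3B_1 where the B_2-coordinate vanishes; zeroing M's B_2-weight and renormalizing leaves B_3, B_1-weights 1/5 : 1/5 → (1/2, 1/2).
So N = (1/2)·B_3 + (1/2)·B_1 = (5, -15/2).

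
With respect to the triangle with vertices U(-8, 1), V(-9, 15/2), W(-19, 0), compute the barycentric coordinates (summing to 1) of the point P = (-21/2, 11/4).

(1/2, 3/10, 1/5)

Signed area of the reference triangle: [UVW] = ½·((-8)·(15/2−0) + (-9)·(0−1) + (-19)·(1−(15/2))) = ½·(-60 + 9 + 247/2) = 145/4.
[PVW] = ½·((-21/2)·(15/2−0) + (-9)·(0−(11/4)) + (-19)·(11/4−(15/2))) = ½·(-315/4 + 99/4 + 361/4) = 145/8, so the U-coordinate is (145/8)/(145/4) = 1/2.
[UPW] = ½·((-8)·(11/4−0) + (-21/2)·(0−1) + (-19)·(1−(11/4))) = ½·(-22 + 21/2 + 133/4) = 87/8, so the V-coordinate is 3/10.
[UVP] = ½·((-8)·(15/2−(11/4)) + (-9)·(11/4−1) + (-21/2)·(1−(15/2))) = ½·(-38 − 63/4 + 273/4) = 29/4, so the W-coordinate is 1/5.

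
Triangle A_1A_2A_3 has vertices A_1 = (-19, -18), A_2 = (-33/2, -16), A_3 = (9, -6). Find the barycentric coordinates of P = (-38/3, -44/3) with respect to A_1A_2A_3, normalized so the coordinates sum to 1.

Signed area of the reference triangle: [A_1A_2A_3] = ½·((-19)·(-16−(-6)) + (-33/2)·(-6−(-18)) + 9·(-18−(-16))) = ½·(190 − 198 − 18) = -13.
[PA_2A_3] = ½·((-38/3)·(-16−(-6)) + (-33/2)·(-6−(-44/3)) + 9·(-44/3−(-16))) = ½·(380/3 − 143 + 12) = -13/6, so the A_1-coordinate is (-13/6)/(-13) = 1/6.
[A_1PA_3] = ½·((-19)·(-44/3−(-6)) + (-38/3)·(-6−(-18)) + 9·(-18−(-44/3))) = ½·(494/3 − 152 − 30) = -26/3, so the A_2-coordinate is 2/3.
[A_1A_2P] = ½·((-19)·(-16−(-44/3)) + (-33/2)·(-44/3−(-18)) + (-38/3)·(-18−(-16))) = ½·(76/3 − 55 + 76/3) = -13/6, so the A_3-coordinate is 1/6.

(1/6, 2/3, 1/6)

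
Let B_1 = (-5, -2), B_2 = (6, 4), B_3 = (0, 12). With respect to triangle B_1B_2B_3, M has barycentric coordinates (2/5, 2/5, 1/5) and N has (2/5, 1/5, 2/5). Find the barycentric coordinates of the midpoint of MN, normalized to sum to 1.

(2/5, 3/10, 3/10)

Since both coordinate triples sum to 1, the midpoint's barycentrics are the componentwise average.
(2/5+2/5)/2 = 2/5; similarly 3/10 and 3/10.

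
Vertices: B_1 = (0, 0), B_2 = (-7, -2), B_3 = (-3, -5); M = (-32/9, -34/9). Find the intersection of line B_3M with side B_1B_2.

(-14/3, -4/3)

Barycentric coordinates of M with respect to B_1B_2B_3: (1/9, 2/9, 2/3).
On side B_1B_2 the B_3-coordinate is zero; dropping M's B_3-weight 2/3 and renormalizing the remaining 1/9 : 2/9 gives weights 1/3, 2/3 on B_1, B_2.
N = (1/3)·(0, 0) + (2/3)·(-7, -2) = (-14/3, -4/3).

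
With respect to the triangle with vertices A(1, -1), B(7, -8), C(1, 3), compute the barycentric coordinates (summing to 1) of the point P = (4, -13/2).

Signed area of the reference triangle: [ABC] = ½·(1·(-8−3) + 7·(3−(-1)) + 1·(-1−(-8))) = ½·(-11 + 28 + 7) = 12.
[PBC] = ½·(4·(-8−3) + 7·(3−(-13/2)) + 1·(-13/2−(-8))) = ½·(-44 + 133/2 + 3/2) = 12, so the A-coordinate is 12/12 = 1.
[APC] = ½·(1·(-13/2−3) + 4·(3−(-1)) + 1·(-1−(-13/2))) = ½·(-19/2 + 16 + 11/2) = 6, so the B-coordinate is 1/2.
[ABP] = ½·(1·(-8−(-13/2)) + 7·(-13/2−(-1)) + 4·(-1−(-8))) = ½·(-3/2 − 77/2 + 28) = -6, so the C-coordinate is -1/2.
Check: 1 + 1/2 − 1/2 = 1.

(1, 1/2, -1/2)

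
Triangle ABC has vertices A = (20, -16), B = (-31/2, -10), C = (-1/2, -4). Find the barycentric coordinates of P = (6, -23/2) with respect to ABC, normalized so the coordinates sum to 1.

Signed area of the reference triangle: [ABC] = ½·(20·(-10−(-4)) + (-31/2)·(-4−(-16)) + (-1/2)·(-16−(-10))) = ½·(-120 − 186 + 3) = -303/2.
[PBC] = ½·(6·(-10−(-4)) + (-31/2)·(-4−(-23/2)) + (-1/2)·(-23/2−(-10))) = ½·(-36 − 465/4 + 3/4) = -303/4, so the A-coordinate is (-303/4)/(-303/2) = 1/2.
[APC] = ½·(20·(-23/2−(-4)) + 6·(-4−(-16)) + (-1/2)·(-16−(-23/2))) = ½·(-150 + 72 + 9/4) = -303/8, so the B-coordinate is 1/4.
[ABP] = ½·(20·(-10−(-23/2)) + (-31/2)·(-23/2−(-16)) + 6·(-16−(-10))) = ½·(30 − 279/4 − 36) = -303/8, so the C-coordinate is 1/4.
Check: 1/2 + 1/4 + 1/4 = 1.

(1/2, 1/4, 1/4)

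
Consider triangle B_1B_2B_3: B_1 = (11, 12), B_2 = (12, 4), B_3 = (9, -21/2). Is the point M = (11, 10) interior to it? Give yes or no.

yes

Barycentric coordinates of M: (65/77, 8/77, 4/77).
The three coordinates are positive, positive, positive; a point is interior exactly when all three are positive.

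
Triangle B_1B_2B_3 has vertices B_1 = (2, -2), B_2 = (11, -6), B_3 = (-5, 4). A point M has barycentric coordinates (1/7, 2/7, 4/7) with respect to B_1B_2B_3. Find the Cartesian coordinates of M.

M = (1/7)·B_1 + (2/7)·B_2 + (4/7)·B_3.
x-coordinate: (1/7)·2 + (2/7)·11 + (4/7)·(-5) = 4/7.
y-coordinate: (1/7)·(-2) + (2/7)·(-6) + (4/7)·4 = 2/7.

(4/7, 2/7)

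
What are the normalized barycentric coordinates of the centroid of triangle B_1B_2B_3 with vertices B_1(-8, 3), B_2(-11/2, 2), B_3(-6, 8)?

The centroid is the average of the vertices, so each weight is 1/3.

(1/3, 1/3, 1/3)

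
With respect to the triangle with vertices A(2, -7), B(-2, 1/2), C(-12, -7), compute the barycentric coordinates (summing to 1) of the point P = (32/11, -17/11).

Signed area of the reference triangle: [ABC] = ½·(2·(1/2−(-7)) + (-2)·(-7−(-7)) + (-12)·(-7−(1/2))) = ½·(15 + 0 + 90) = 105/2.
[PBC] = ½·((32/11)·(1/2−(-7)) + (-2)·(-7−(-17/11)) + (-12)·(-17/11−(1/2))) = ½·(240/11 + 120/11 + 270/11) = 315/11, so the A-coordinate is (315/11)/(105/2) = 6/11.
[APC] = ½·(2·(-17/11−(-7)) + (32/11)·(-7−(-7)) + (-12)·(-7−(-17/11))) = ½·(120/11 + 0 + 720/11) = 420/11, so the B-coordinate is 8/11.
[ABP] = ½·(2·(1/2−(-17/11)) + (-2)·(-17/11−(-7)) + (32/11)·(-7−(1/2))) = ½·(45/11 − 120/11 − 240/11) = -315/22, so the C-coordinate is -3/11.

(6/11, 8/11, -3/11)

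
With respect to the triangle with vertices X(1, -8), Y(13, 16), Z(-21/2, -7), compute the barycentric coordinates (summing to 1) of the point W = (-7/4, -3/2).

(1/4, 1/4, 1/2)

Signed area of the reference triangle: [XYZ] = ½·(1·(16−(-7)) + 13·(-7−(-8)) + (-21/2)·(-8−16)) = ½·(23 + 13 + 252) = 144.
[WYZ] = ½·((-7/4)·(16−(-7)) + 13·(-7−(-3/2)) + (-21/2)·(-3/2−16)) = ½·(-161/4 − 143/2 + 735/4) = 36, so the X-coordinate is 36/144 = 1/4.
[XWZ] = ½·(1·(-3/2−(-7)) + (-7/4)·(-7−(-8)) + (-21/2)·(-8−(-3/2))) = ½·(11/2 − 7/4 + 273/4) = 36, so the Y-coordinate is 1/4.
[XYW] = ½·(1·(16−(-3/2)) + 13·(-3/2−(-8)) + (-7/4)·(-8−16)) = ½·(35/2 + 169/2 + 42) = 72, so the Z-coordinate is 1/2.
Check: 1/4 + 1/4 + 1/2 = 1.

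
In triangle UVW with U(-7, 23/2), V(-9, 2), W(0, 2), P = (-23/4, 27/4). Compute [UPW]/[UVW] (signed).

1/4

[UVW] = ½·((-7)·(2−2) + (-9)·(2−(23/2)) + 0·(23/2−2)) = ½·(0 + 171/2 + 0) = 171/4.
[UPW] = ½·((-7)·(27/4−2) + (-23/4)·(2−(23/2)) + 0·(23/2−(27/4))) = ½·(-133/4 + 437/8 + 0) = 171/16, so the ratio is (171/16)/(171/4) = 1/4.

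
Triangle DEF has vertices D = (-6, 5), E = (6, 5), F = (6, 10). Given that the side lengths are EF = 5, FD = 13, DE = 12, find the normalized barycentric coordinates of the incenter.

(1/6, 13/30, 2/5)

The incenter has barycentric coordinates proportional to the opposite side lengths: (5 : 13 : 12).
Normalizing by 5+13+12 = 30 gives (1/6, 13/30, 2/5).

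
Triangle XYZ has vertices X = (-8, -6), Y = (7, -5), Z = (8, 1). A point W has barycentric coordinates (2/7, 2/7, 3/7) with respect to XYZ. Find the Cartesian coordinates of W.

(22/7, -19/7)

W = (2/7)·X + (2/7)·Y + (3/7)·Z.
x-coordinate: (2/7)·(-8) + (2/7)·7 + (3/7)·8 = 22/7.
y-coordinate: (2/7)·(-6) + (2/7)·(-5) + (3/7)·1 = -19/7.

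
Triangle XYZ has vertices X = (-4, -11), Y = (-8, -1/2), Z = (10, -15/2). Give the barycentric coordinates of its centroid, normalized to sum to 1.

(1/3, 1/3, 1/3)

The centroid is the average of the vertices, so each weight is 1/3.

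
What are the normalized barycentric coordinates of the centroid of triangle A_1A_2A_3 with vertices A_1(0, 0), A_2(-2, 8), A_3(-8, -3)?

(1/3, 1/3, 1/3)

The centroid is the average of the vertices, so each weight is 1/3.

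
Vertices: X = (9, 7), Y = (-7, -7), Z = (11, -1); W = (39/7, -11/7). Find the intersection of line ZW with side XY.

Barycentric coordinates of W with respect to XYZ: (1/7, 2/7, 4/7).
On side XY the Z-coordinate is zero; dropping W's Z-weight 4/7 and renormalizing the remaining 1/7 : 2/7 gives weights 1/3, 2/3 on X, Y.
V = (1/3)·(9, 7) + (2/3)·(-7, -7) = (-5/3, -7/3).

(-5/3, -7/3)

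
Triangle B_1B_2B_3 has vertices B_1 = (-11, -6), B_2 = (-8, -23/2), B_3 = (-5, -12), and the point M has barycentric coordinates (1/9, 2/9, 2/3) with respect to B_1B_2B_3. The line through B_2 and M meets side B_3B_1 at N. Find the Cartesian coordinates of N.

Line B_2M meets B_3B_1 where the B_2-coordinate vanishes; zeroing M's B_2-weight and renormalizing leaves B_3, B_1-weights 2/3 : 1/9 → (6/7, 1/7).
So N = (6/7)·B_3 + (1/7)·B_1 = (-41/7, -78/7).

(-41/7, -78/7)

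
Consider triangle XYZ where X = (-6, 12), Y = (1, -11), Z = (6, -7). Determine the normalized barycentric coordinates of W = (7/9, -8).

(1/9, 7/9, 1/9)

Signed area of the reference triangle: [XYZ] = ½·((-6)·(-11−(-7)) + 1·(-7−12) + 6·(12−(-11))) = ½·(24 − 19 + 138) = 143/2.
[WYZ] = ½·((7/9)·(-11−(-7)) + 1·(-7−(-8)) + 6·(-8−(-11))) = ½·(-28/9 + 1 + 18) = 143/18, so the X-coordinate is (143/18)/(143/2) = 1/9.
[XWZ] = ½·((-6)·(-8−(-7)) + (7/9)·(-7−12) + 6·(12−(-8))) = ½·(6 − 133/9 + 120) = 1001/18, so the Y-coordinate is 7/9.
[XYW] = ½·((-6)·(-11−(-8)) + 1·(-8−12) + (7/9)·(12−(-11))) = ½·(18 − 20 + 161/9) = 143/18, so the Z-coordinate is 1/9.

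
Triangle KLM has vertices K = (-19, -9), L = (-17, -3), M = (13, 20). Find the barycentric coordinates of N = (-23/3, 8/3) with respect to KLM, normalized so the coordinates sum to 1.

(1/3, 1/3, 1/3)

Signed area of the reference triangle: [KLM] = ½·((-19)·(-3−20) + (-17)·(20−(-9)) + 13·(-9−(-3))) = ½·(437 − 493 − 78) = -67.
[NLM] = ½·((-23/3)·(-3−20) + (-17)·(20−(8/3)) + 13·(8/3−(-3))) = ½·(529/3 − 884/3 + 221/3) = -67/3, so the K-coordinate is (-67/3)/(-67) = 1/3.
[KNM] = ½·((-19)·(8/3−20) + (-23/3)·(20−(-9)) + 13·(-9−(8/3))) = ½·(988/3 − 667/3 − 455/3) = -67/3, so the L-coordinate is 1/3.
[KLN] = ½·((-19)·(-3−(8/3)) + (-17)·(8/3−(-9)) + (-23/3)·(-9−(-3))) = ½·(323/3 − 595/3 + 46) = -67/3, so the M-coordinate is 1/3.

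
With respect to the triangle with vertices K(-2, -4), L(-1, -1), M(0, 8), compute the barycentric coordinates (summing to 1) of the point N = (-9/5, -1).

Signed area of the reference triangle: [KLM] = ½·((-2)·(-1−8) + (-1)·(8−(-4)) + 0·(-4−(-1))) = ½·(18 − 12 + 0) = 3.
[NLM] = ½·((-9/5)·(-1−8) + (-1)·(8−(-1)) + 0·(-1−(-1))) = ½·(81/5 − 9 + 0) = 18/5, so the K-coordinate is (18/5)/3 = 6/5.
[KNM] = ½·((-2)·(-1−8) + (-9/5)·(8−(-4)) + 0·(-4−(-1))) = ½·(18 − 108/5 + 0) = -9/5, so the L-coordinate is -3/5.
[KLN] = ½·((-2)·(-1−(-1)) + (-1)·(-1−(-4)) + (-9/5)·(-4−(-1))) = ½·(0 − 3 + 27/5) = 6/5, so the M-coordinate is 2/5.

(6/5, -3/5, 2/5)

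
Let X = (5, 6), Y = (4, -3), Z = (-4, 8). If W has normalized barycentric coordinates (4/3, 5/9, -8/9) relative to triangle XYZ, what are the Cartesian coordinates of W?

W = (4/3)·X + (5/9)·Y + (-8/9)·Z.
x-coordinate: (4/3)·5 + (5/9)·4 + (-8/9)·(-4) = 112/9.
y-coordinate: (4/3)·6 + (5/9)·(-3) + (-8/9)·8 = -7/9.

(112/9, -7/9)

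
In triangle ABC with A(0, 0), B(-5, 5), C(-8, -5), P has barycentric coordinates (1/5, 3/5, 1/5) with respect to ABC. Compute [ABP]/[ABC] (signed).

1/5

The signed ratio [ABP]/[ABC] equals the barycentric coordinate of P at vertex C, which is 1/5.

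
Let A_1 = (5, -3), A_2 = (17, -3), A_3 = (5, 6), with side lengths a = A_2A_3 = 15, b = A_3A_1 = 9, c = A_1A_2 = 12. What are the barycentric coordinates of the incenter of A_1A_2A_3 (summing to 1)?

The incenter has barycentric coordinates proportional to the opposite side lengths: (15 : 9 : 12).
Normalizing by 15+9+12 = 36 gives (5/12, 1/4, 1/3).

(5/12, 1/4, 1/3)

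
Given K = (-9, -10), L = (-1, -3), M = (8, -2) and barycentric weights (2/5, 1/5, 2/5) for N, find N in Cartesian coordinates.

(-3/5, -27/5)

N = (2/5)·K + (1/5)·L + (2/5)·M.
x-coordinate: (2/5)·(-9) + (1/5)·(-1) + (2/5)·8 = -3/5.
y-coordinate: (2/5)·(-10) + (1/5)·(-3) + (2/5)·(-2) = -27/5.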